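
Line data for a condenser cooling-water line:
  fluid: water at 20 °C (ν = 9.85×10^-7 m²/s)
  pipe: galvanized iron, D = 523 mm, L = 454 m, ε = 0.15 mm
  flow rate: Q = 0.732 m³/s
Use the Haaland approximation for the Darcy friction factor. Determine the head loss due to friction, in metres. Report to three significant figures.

h_f ≈ 7.81 m

V = 4Q/(πD²) = 4·0.732/(π·0.523²) = 3.407 m/s
Re = VD/ν = 3.407·0.523/9.85×10^-7 = 1.81×10^6 → turbulent
ε/D = 0.15/523 = 2.87×10^-4
Haaland: f = 0.01520
h_f = f(L/D)V²/(2g) = 0.01520·(454/0.523)·3.407²/(2·9.81) = 7.808 m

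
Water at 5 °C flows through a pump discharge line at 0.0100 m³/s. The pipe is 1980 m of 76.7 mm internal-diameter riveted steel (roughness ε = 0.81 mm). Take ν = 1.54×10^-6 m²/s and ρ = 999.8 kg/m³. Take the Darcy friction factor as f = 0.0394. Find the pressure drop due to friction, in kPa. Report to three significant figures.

Δp ≈ 2380 kPa

V = 4Q/(πD²) = 4·0.0100/(π·0.0767²) = 2.164 m/s
h_f = f(L/D)V²/(2g) = 0.03940·(1980/0.0767)·2.164²/(2·9.81) = 242.8 m
Δp = ρg·h_f = 999.8·9.81·242.8 = 2382 kPa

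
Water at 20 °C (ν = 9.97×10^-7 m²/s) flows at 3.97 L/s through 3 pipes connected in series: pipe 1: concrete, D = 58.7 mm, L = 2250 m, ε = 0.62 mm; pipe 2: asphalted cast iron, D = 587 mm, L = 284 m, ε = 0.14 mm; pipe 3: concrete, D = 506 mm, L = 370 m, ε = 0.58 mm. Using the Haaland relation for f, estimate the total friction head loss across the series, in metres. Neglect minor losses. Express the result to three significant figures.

H ≈ 165 m

Pipe 1: V = 1.467 m/s, Re = 8.64×10^4, ε/D = 0.0106, f = 0.03932, h_1 = f(L/D)V²/2g = 165.3 m
Pipe 2: V = 0.01467 m/s, Re = 8640, ε/D = 2.39×10^-4, f = 0.03242, h_2 = f(L/D)V²/2g = 1.720×10^-4 m
Pipe 3: V = 0.01974 m/s, Re = 1.00×10^4, ε/D = 0.00115, f = 0.03236, h_3 = f(L/D)V²/2g = 4.701×10^-4 m
Series → Q common, losses add: H = Σh = 165.3 m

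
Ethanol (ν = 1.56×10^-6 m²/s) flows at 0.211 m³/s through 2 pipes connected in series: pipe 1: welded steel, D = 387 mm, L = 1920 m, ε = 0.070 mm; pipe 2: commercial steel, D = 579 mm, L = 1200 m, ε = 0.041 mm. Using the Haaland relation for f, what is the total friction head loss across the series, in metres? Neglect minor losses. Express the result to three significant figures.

Pipe 1: V = 1.794 m/s, Re = 4.45×10^5, ε/D = 1.81×10^-4, f = 0.01527, h_1 = f(L/D)V²/2g = 12.42 m
Pipe 2: V = 0.8014 m/s, Re = 2.97×10^5, ε/D = 7.08×10^-5, f = 0.01499, h_2 = f(L/D)V²/2g = 1.017 m
Series → Q common, losses add: H = Σh = 13.44 m

H ≈ 13.4 m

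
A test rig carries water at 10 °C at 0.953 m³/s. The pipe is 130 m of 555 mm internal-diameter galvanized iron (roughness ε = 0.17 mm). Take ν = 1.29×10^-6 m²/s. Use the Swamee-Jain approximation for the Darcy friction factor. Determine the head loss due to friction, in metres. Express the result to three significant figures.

h_f ≈ 2.88 m

V = 4Q/(πD²) = 4·0.953/(π·0.555²) = 3.939 m/s
Re = VD/ν = 3.939·0.555/1.29×10^-6 = 1.69×10^6 → turbulent
ε/D = 0.17/555 = 3.06×10^-4
Swamee-Jain: f = 0.01552
h_f = f(L/D)V²/(2g) = 0.01552·(130/0.555)·3.939²/(2·9.81) = 2.876 m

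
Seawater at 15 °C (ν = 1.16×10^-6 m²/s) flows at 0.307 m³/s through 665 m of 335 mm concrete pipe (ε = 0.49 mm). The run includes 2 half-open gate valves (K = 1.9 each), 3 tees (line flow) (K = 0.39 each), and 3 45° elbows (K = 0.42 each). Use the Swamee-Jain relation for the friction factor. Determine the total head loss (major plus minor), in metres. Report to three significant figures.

H_L ≈ 30.7 m

V = 4Q/(πD²) = 3.483 m/s; V²/2g = 0.6183 m
Re = 1.01×10^6, ε/D = 0.00146 → f = 0.02190 (Swamee-Jain)
Major: h_f = f(L/D)·V²/2g = 0.02190·1985·0.6183 = 26.88 m
Minor: ΣK = 6.23; h_m = ΣK·V²/2g = 3.852 m
Total H_L = 26.88 + 3.852 = 30.73 m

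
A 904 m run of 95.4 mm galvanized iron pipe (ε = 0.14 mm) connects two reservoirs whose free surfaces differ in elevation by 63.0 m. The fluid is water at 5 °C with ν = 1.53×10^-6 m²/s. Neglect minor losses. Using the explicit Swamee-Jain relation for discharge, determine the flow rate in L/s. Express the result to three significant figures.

Q ≈ 17.0 L/s

Swamee-Jain (Type II): Q = -0.965·√(gD⁵h_f/L)·ln[ε/(3.7D) + √(3.17ν²L/(gD³h_f))]
√(gD⁵h_f/L) = √(9.81·0.0954⁵·63.0/904) = 0.002324
ε/(3.7D) = 3.97×10^-4; √(3.17ν²L/(gD³h_f)) = 1.12×10^-4
Q = -0.965·0.002324·ln(5.084×10^-4) = 0.01701 m³/s
Check: V = 2.38 m/s, Re = 1.48×10^5, f = 0.02323, h_f = 63.5 m ≈ 63.0 m ✓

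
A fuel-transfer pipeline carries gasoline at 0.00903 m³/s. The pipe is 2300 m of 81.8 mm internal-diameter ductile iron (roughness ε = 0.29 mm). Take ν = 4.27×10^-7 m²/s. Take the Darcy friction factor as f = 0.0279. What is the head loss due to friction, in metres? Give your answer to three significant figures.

h_f ≈ 118 m

V = 4Q/(πD²) = 4·0.00903/(π·0.0818²) = 1.718 m/s
h_f = f(L/D)V²/(2g) = 0.02790·(2300/0.0818)·1.718²/(2·9.81) = 118.0 m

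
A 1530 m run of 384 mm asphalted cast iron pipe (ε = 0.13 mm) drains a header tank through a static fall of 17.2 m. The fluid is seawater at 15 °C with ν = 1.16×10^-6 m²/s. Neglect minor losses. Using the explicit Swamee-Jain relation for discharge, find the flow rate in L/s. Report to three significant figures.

Q ≈ 265 L/s

Swamee-Jain (Type II): Q = -0.965·√(gD⁵h_f/L)·ln[ε/(3.7D) + √(3.17ν²L/(gD³h_f))]
√(gD⁵h_f/L) = √(9.81·0.384⁵·17.2/1530) = 0.03034
ε/(3.7D) = 9.15×10^-5; √(3.17ν²L/(gD³h_f)) = 2.61×10^-5
Q = -0.965·0.03034·ln(1.176×10^-4) = 0.2649 m³/s
Check: V = 2.29 m/s, Re = 7.57×10^5, f = 0.01629, h_f = 17.3 m ≈ 17.2 m ✓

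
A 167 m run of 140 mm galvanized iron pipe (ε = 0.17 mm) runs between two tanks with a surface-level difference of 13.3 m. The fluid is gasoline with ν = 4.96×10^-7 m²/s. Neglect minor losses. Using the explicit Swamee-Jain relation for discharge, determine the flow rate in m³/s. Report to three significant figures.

Q ≈ 0.0498 m³/s

Swamee-Jain (Type II): Q = -0.965·√(gD⁵h_f/L)·ln[ε/(3.7D) + √(3.17ν²L/(gD³h_f))]
√(gD⁵h_f/L) = √(9.81·0.140⁵·13.3/167) = 0.006482
ε/(3.7D) = 3.28×10^-4; √(3.17ν²L/(gD³h_f)) = 1.91×10^-5
Q = -0.965·0.006482·ln(3.473×10^-4) = 0.04983 m³/s
Check: V = 3.24 m/s, Re = 9.14×10^5, f = 0.02098, h_f = 13.4 m ≈ 13.3 m ✓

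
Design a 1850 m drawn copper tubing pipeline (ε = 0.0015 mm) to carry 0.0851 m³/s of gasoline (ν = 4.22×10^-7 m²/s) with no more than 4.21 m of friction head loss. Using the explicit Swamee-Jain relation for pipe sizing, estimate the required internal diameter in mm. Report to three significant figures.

D ≈ 321 mm

Swamee-Jain (Type III): D = 0.66·[ε^1.25·(LQ²/(gh_f))^4.75 + ν·Q^9.4·(L/(gh_f))^5.2]^0.04
LQ²/(gh_f) = 0.3244; L/(gh_f) = 44.79
Term 1 = ε^1.25·(…)^4.75 = 2.50×10^-10; Term 2 = ν·Q^9.4·(…)^5.2 = 1.42×10^-8
D = 0.66·(2.50×10^-10 + 1.42×10^-8)^0.04 = 0.3206 m = 321 mm
Check: V = 1.05 m/s, Re = 8.01×10^5, f = 0.01216, h_f = 3.97 m ≈ 4.21 m ✓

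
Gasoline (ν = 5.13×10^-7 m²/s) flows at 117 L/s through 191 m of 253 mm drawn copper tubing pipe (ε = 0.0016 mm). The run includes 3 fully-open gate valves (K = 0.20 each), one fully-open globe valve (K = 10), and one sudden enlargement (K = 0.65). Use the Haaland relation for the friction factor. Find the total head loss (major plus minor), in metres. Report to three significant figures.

H_L ≈ 5.49 m

V = 4Q/(πD²) = 2.327 m/s; V²/2g = 0.2761 m
Re = 1.15×10^6, ε/D = 6.32×10^-6 → f = 0.01144 (Haaland)
Major: h_f = f(L/D)·V²/2g = 0.01144·754.9·0.2761 = 2.385 m
Minor: ΣK = 11.2; h_m = ΣK·V²/2g = 3.106 m
Total H_L = 2.385 + 3.106 = 5.491 m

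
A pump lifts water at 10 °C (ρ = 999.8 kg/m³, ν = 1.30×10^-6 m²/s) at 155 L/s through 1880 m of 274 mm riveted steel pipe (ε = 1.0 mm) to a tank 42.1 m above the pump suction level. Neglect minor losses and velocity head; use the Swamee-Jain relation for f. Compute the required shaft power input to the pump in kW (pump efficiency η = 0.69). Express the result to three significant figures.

P_shaft ≈ 242 kW

V = 4Q/(πD²) = 2.629 m/s; Re = 5.54×10^5; ε/D = 0.00365; f = 0.02798
h_f = f(L/D)V²/2g = 67.61 m
Total head H = z + h_f = 42.1 + 67.61 = 109.7 m
P_hyd = ρgQH = 999.8·9.81·0.155·109.7 = 166.8 kW
P_shaft = P_hyd/η = 166.8/0.69 = 241.7 kW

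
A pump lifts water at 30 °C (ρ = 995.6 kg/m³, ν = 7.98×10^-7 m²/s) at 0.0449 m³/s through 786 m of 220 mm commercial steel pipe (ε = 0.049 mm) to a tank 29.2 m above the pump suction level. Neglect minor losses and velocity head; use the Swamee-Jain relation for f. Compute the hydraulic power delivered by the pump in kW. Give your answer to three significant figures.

P_hyd ≈ 14.6 kW

V = 4Q/(πD²) = 1.181 m/s; Re = 3.26×10^5; ε/D = 2.23×10^-4; f = 0.01635
h_f = f(L/D)V²/2g = 4.154 m
Total head H = z + h_f = 29.2 + 4.154 = 33.35 m
P_hyd = ρgQH = 995.6·9.81·0.0449·33.35 = 14.63 kW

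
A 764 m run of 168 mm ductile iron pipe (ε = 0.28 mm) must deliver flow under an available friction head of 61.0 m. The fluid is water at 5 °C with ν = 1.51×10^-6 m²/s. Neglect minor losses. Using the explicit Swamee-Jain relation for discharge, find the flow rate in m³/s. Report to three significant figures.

Q ≈ 0.0752 m³/s

Swamee-Jain (Type II): Q = -0.965·√(gD⁵h_f/L)·ln[ε/(3.7D) + √(3.17ν²L/(gD³h_f))]
√(gD⁵h_f/L) = √(9.81·0.168⁵·61.0/764) = 0.01024
ε/(3.7D) = 4.50×10^-4; √(3.17ν²L/(gD³h_f)) = 4.41×10^-5
Q = -0.965·0.01024·ln(4.946×10^-4) = 0.07520 m³/s
Check: V = 3.39 m/s, Re = 3.77×10^5, f = 0.02301, h_f = 61.4 m ≈ 61.0 m ✓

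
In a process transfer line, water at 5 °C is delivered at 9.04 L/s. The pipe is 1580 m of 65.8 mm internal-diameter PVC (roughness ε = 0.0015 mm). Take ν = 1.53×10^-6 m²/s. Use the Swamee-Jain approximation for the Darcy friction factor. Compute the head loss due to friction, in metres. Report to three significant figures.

V = 4Q/(πD²) = 4·0.00904/(π·0.0658²) = 2.658 m/s
Re = VD/ν = 2.658·0.0658/1.53×10^-6 = 1.14×10^5 → turbulent
ε/D = 0.0015/65.8 = 2.28×10^-5
Swamee-Jain: f = 0.01752
h_f = f(L/D)V²/(2g) = 0.01752·(1580/0.0658)·2.658²/(2·9.81) = 151.6 m

h_f ≈ 152 m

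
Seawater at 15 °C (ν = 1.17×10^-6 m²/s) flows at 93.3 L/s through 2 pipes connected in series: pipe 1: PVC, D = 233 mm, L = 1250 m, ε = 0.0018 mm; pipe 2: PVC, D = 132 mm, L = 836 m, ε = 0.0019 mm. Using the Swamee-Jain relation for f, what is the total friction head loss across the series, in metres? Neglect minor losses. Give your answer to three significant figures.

H ≈ 204 m

Pipe 1: V = 2.188 m/s, Re = 4.36×10^5, ε/D = 7.73×10^-6, f = 0.01353, h_1 = f(L/D)V²/2g = 17.72 m
Pipe 2: V = 6.818 m/s, Re = 7.69×10^5, ε/D = 1.44×10^-5, f = 0.01244, h_2 = f(L/D)V²/2g = 186.6 m
Series → Q common, losses add: H = Σh = 204.3 m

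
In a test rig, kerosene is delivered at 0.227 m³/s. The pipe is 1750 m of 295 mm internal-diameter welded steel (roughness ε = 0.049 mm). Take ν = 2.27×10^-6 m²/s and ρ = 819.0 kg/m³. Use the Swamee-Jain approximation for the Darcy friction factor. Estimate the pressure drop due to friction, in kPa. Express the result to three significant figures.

V = 4Q/(πD²) = 4·0.227/(π·0.295²) = 3.321 m/s
Re = VD/ν = 3.321·0.295/2.27×10^-6 = 4.32×10^5 → turbulent
ε/D = 0.049/295 = 1.66×10^-4
Swamee-Jain: f = 0.01540
h_f = f(L/D)V²/(2g) = 0.01540·(1750/0.295)·3.321²/(2·9.81) = 51.37 m
Δp = ρg·h_f = 819.0·9.81·51.37 = 412.7 kPa

Δp ≈ 413 kPa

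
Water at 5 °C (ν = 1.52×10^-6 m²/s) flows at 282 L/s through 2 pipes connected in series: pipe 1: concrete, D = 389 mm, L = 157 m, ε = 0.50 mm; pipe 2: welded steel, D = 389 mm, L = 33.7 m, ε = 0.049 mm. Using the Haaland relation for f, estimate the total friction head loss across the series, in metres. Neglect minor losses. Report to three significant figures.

H ≈ 2.82 m

Pipe 1: V = 2.373 m/s, Re = 6.07×10^5, ε/D = 0.00129, f = 0.02130, h_1 = f(L/D)V²/2g = 2.467 m
Pipe 2: V = 2.373 m/s, Re = 6.07×10^5, ε/D = 1.26×10^-4, f = 0.01427, h_2 = f(L/D)V²/2g = 0.3547 m
Series → Q common, losses add: H = Σh = 2.821 m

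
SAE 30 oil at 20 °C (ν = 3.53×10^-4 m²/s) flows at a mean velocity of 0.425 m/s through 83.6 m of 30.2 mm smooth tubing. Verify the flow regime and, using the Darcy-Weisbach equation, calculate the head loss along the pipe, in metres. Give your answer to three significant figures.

Re = VD/ν = 0.425·0.03020/3.53×10^-4 = 36.4 → laminar (Re < 2300)
f = 64/Re = 1.760
h_f = f(L/D)V²/(2g) = 1.760·(83.6/0.03020)·0.425²/(2·9.81) = 44.86 m

h_f ≈ 44.9 m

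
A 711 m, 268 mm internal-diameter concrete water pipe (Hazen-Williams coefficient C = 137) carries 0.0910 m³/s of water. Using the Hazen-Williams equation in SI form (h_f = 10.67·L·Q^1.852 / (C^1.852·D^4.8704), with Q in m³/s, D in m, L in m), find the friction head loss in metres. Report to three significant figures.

h_f ≈ 6.03 m

h_f = 10.67·711·0.0910^1.852 / (137^1.852·0.268^4.8704) = 6.028 m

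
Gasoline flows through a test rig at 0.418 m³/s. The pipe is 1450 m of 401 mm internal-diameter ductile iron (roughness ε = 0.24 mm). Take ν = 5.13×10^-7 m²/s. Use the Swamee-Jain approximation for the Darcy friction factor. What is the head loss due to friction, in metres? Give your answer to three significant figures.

V = 4Q/(πD²) = 4·0.418/(π·0.401²) = 3.310 m/s
Re = VD/ν = 3.310·0.401/5.13×10^-7 = 2.59×10^6 → turbulent
ε/D = 0.24/401 = 5.99×10^-4
Swamee-Jain: f = 0.01763
h_f = f(L/D)V²/(2g) = 0.01763·(1450/0.401)·3.310²/(2·9.81) = 35.59 m

h_f ≈ 35.6 m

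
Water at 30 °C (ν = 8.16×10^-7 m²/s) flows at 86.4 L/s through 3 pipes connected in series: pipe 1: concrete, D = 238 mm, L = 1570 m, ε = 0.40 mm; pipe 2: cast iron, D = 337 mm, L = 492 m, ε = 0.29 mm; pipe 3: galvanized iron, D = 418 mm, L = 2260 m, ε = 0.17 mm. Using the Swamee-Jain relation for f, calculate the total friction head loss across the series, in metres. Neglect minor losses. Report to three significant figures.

H ≈ 32.3 m

Pipe 1: V = 1.942 m/s, Re = 5.66×10^5, ε/D = 0.00168, f = 0.02285, h_1 = f(L/D)V²/2g = 28.98 m
Pipe 2: V = 0.9686 m/s, Re = 4.00×10^5, ε/D = 8.61×10^-4, f = 0.01989, h_2 = f(L/D)V²/2g = 1.388 m
Pipe 3: V = 0.6296 m/s, Re = 3.23×10^5, ε/D = 4.07×10^-4, f = 0.01767, h_3 = f(L/D)V²/2g = 1.930 m
Series → Q common, losses add: H = Σh = 32.29 m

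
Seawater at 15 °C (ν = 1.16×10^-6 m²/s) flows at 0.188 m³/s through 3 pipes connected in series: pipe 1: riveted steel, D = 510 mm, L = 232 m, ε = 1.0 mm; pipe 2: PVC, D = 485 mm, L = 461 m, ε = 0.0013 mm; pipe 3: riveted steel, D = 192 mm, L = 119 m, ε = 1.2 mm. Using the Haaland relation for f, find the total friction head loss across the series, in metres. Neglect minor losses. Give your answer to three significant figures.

H ≈ 44.6 m

Pipe 1: V = 0.9203 m/s, Re = 4.05×10^5, ε/D = 0.00196, f = 0.02375, h_1 = f(L/D)V²/2g = 0.4663 m
Pipe 2: V = 1.018 m/s, Re = 4.25×10^5, ε/D = 2.68×10^-6, f = 0.01347, h_2 = f(L/D)V²/2g = 0.6760 m
Pipe 3: V = 6.493 m/s, Re = 1.07×10^6, ε/D = 0.00625, f = 0.03266, h_3 = f(L/D)V²/2g = 43.50 m
Series → Q common, losses add: H = Σh = 44.65 m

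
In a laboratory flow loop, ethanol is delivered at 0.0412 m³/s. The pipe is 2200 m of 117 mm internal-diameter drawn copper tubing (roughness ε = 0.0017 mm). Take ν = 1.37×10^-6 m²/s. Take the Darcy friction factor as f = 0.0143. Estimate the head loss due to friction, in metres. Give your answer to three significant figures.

V = 4Q/(πD²) = 4·0.0412/(π·0.117²) = 3.832 m/s
h_f = f(L/D)V²/(2g) = 0.01430·(2200/0.117)·3.832²/(2·9.81) = 201.3 m

h_f ≈ 201 m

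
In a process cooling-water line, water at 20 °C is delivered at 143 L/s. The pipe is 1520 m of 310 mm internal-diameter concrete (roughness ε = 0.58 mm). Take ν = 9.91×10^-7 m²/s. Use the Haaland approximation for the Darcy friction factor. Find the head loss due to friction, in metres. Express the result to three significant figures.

V = 4Q/(πD²) = 4·0.143/(π·0.310²) = 1.895 m/s
Re = VD/ν = 1.895·0.310/9.91×10^-7 = 5.93×10^5 → turbulent
ε/D = 0.58/310 = 0.00187
Haaland: f = 0.02334
h_f = f(L/D)V²/(2g) = 0.02334·(1520/0.310)·1.895²/(2·9.81) = 20.94 m

h_f ≈ 20.9 m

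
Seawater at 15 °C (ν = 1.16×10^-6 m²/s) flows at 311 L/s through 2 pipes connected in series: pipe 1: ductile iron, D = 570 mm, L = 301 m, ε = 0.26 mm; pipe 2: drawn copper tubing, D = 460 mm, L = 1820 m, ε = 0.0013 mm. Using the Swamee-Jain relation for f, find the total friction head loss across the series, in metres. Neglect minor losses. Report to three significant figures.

H ≈ 9.36 m

Pipe 1: V = 1.219 m/s, Re = 5.99×10^5, ε/D = 4.56×10^-4, f = 0.01734, h_1 = f(L/D)V²/2g = 0.6932 m
Pipe 2: V = 1.871 m/s, Re = 7.42×10^5, ε/D = 2.83×10^-6, f = 0.01227, h_2 = f(L/D)V²/2g = 8.666 m
Series → Q common, losses add: H = Σh = 9.359 m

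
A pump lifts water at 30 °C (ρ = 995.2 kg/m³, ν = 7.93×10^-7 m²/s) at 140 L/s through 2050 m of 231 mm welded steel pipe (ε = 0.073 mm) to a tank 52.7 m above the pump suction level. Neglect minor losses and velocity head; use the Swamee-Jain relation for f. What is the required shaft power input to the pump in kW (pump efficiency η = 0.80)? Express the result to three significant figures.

V = 4Q/(πD²) = 3.341 m/s; Re = 9.73×10^5; ε/D = 3.16×10^-4; f = 0.01592
h_f = f(L/D)V²/2g = 80.34 m
Total head H = z + h_f = 52.7 + 80.34 = 133.0 m
P_hyd = ρgQH = 995.2·9.81·0.140·133.0 = 181.8 kW
P_shaft = P_hyd/η = 181.8/0.80 = 227.3 kW

P_shaft ≈ 227 kW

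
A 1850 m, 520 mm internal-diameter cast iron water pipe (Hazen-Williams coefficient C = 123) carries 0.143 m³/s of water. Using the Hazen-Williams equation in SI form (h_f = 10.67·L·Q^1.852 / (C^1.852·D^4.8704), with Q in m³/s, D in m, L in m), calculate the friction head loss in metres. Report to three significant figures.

h_f ≈ 1.75 m

h_f = 10.67·1850·0.143^1.852 / (123^1.852·0.520^4.8704) = 1.753 m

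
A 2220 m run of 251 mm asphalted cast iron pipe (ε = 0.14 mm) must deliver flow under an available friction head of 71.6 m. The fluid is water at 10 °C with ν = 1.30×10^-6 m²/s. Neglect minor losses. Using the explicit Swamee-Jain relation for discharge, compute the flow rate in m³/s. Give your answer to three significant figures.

Q ≈ 0.147 m³/s

Swamee-Jain (Type II): Q = -0.965·√(gD⁵h_f/L)·ln[ε/(3.7D) + √(3.17ν²L/(gD³h_f))]
√(gD⁵h_f/L) = √(9.81·0.251⁵·71.6/2220) = 0.01775
ε/(3.7D) = 1.51×10^-4; √(3.17ν²L/(gD³h_f)) = 3.27×10^-5
Q = -0.965·0.01775·ln(1.835×10^-4) = 0.1474 m³/s
Check: V = 2.98 m/s, Re = 5.75×10^5, f = 0.01802, h_f = 72.1 m ≈ 71.6 m ✓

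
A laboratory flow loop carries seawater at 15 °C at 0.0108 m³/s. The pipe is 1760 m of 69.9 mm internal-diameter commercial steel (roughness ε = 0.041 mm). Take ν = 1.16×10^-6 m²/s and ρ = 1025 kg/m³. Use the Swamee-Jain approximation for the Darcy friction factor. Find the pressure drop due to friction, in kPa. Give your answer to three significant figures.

Δp ≈ 2010 kPa

V = 4Q/(πD²) = 4·0.0108/(π·0.0699²) = 2.814 m/s
Re = VD/ν = 2.814·0.0699/1.16×10^-6 = 1.70×10^5 → turbulent
ε/D = 0.041/69.9 = 5.87×10^-4
Swamee-Jain: f = 0.01965
h_f = f(L/D)V²/(2g) = 0.01965·(1760/0.0699)·2.814²/(2·9.81) = 199.8 m
Δp = ρg·h_f = 1025·9.81·199.8 = 2009 kPa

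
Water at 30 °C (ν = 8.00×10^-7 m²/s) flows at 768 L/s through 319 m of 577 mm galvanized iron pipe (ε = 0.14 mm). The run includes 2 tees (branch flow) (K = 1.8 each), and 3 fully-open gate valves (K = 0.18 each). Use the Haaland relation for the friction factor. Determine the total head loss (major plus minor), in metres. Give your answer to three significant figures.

H_L ≈ 5.39 m

V = 4Q/(πD²) = 2.937 m/s; V²/2g = 0.4397 m
Re = 2.12×10^6, ε/D = 2.43×10^-4 → f = 0.01468 (Haaland)
Major: h_f = f(L/D)·V²/2g = 0.01468·552.9·0.4397 = 3.568 m
Minor: ΣK = 4.14; h_m = ΣK·V²/2g = 1.820 m
Total H_L = 3.568 + 1.820 = 5.389 m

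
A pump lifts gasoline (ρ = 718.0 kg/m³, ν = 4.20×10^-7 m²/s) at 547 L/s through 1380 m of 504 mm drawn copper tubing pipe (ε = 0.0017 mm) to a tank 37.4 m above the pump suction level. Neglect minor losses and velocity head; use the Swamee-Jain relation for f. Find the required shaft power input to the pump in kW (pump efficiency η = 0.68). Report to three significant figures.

P_shaft ≈ 270 kW

V = 4Q/(πD²) = 2.742 m/s; Re = 3.29×10^6; ε/D = 3.37×10^-6; f = 0.009769
h_f = f(L/D)V²/2g = 10.25 m
Total head H = z + h_f = 37.4 + 10.25 = 47.65 m
P_hyd = ρgQH = 718.0·9.81·0.547·47.65 = 183.6 kW
P_shaft = P_hyd/η = 183.6/0.68 = 270.0 kW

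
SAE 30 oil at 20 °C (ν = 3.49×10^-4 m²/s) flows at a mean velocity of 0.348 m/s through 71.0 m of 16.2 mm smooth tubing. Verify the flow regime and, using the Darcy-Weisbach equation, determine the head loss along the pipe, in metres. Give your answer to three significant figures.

Re = VD/ν = 0.348·0.01620/3.49×10^-4 = 16.2 → laminar (Re < 2300)
f = 64/Re = 3.962
h_f = f(L/D)V²/(2g) = 3.962·(71.0/0.01620)·0.348²/(2·9.81) = 107.2 m

h_f ≈ 107 m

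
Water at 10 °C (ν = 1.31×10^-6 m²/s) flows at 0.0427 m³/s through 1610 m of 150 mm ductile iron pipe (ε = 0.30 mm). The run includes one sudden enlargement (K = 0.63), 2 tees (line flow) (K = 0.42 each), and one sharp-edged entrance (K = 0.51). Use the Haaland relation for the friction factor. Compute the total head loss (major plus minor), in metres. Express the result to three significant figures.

V = 4Q/(πD²) = 2.416 m/s; V²/2g = 0.2976 m
Re = 2.77×10^5, ε/D = 0.00200 → f = 0.02404 (Haaland)
Major: h_f = f(L/D)·V²/2g = 0.02404·10733·0.2976 = 76.79 m
Minor: ΣK = 1.98; h_m = ΣK·V²/2g = 0.5892 m
Total H_L = 76.79 + 0.5892 = 77.38 m

H_L ≈ 77.4 m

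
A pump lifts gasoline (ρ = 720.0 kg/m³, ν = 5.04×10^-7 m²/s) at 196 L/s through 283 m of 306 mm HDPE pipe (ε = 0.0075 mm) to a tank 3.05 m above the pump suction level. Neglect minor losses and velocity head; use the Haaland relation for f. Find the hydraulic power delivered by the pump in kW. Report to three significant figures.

V = 4Q/(πD²) = 2.665 m/s; Re = 1.62×10^6; ε/D = 2.45×10^-5; f = 0.01133
h_f = f(L/D)V²/2g = 3.795 m
Total head H = z + h_f = 3.05 + 3.795 = 6.845 m
P_hyd = ρgQH = 720.0·9.81·0.196·6.845 = 9.476 kW

P_hyd ≈ 9.48 kW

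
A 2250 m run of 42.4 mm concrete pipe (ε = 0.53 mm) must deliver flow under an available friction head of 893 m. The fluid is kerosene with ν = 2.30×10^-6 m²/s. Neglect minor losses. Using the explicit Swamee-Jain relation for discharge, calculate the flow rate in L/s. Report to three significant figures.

Swamee-Jain (Type II): Q = -0.965·√(gD⁵h_f/L)·ln[ε/(3.7D) + √(3.17ν²L/(gD³h_f))]
√(gD⁵h_f/L) = √(9.81·0.0424⁵·893/2250) = 7.304×10^-4
ε/(3.7D) = 0.00338; √(3.17ν²L/(gD³h_f)) = 2.38×10^-4
Q = -0.965·7.304×10^-4·ln(0.003616) = 0.003963 m³/s
Check: V = 2.81 m/s, Re = 5.17×10^4, f = 0.04230, h_f = 901 m ≈ 893 m ✓

Q ≈ 3.96 L/s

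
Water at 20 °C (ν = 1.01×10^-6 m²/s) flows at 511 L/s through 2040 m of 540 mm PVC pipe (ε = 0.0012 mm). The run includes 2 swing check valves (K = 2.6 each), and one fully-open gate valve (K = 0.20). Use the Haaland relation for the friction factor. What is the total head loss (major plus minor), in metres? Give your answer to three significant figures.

H_L ≈ 12.2 m

V = 4Q/(πD²) = 2.231 m/s; V²/2g = 0.2537 m
Re = 1.19×10^6, ε/D = 2.22×10^-6 → f = 0.01129 (Haaland)
Major: h_f = f(L/D)·V²/2g = 0.01129·3778·0.2537 = 10.82 m
Minor: ΣK = 5.40; h_m = ΣK·V²/2g = 1.370 m
Total H_L = 10.82 + 1.370 = 12.19 m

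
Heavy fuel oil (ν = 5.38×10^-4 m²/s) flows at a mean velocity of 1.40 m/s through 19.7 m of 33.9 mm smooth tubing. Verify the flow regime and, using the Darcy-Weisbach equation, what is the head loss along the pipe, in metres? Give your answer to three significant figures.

Re = VD/ν = 1.40·0.03390/5.38×10^-4 = 88.2 → laminar (Re < 2300)
f = 64/Re = 0.7255
h_f = f(L/D)V²/(2g) = 0.7255·(19.7/0.03390)·1.40²/(2·9.81) = 42.12 m

h_f ≈ 42.1 m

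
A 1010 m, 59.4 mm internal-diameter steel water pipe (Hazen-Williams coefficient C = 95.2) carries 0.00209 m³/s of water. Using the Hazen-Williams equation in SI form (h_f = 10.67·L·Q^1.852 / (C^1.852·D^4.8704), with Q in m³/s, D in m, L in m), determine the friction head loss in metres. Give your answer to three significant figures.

h_f = 10.67·1010·0.00209^1.852 / (95.2^1.852·0.0594^4.8704) = 23.83 m

h_f ≈ 23.8 m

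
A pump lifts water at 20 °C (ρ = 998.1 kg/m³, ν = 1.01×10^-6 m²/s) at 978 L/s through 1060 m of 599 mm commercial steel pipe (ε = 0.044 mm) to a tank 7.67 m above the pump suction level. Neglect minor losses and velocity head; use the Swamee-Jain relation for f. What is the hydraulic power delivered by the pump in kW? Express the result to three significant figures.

P_hyd ≈ 202 kW

V = 4Q/(πD²) = 3.471 m/s; Re = 2.06×10^6; ε/D = 7.35×10^-5; f = 0.01236
h_f = f(L/D)V²/2g = 13.43 m
Total head H = z + h_f = 7.67 + 13.43 = 21.10 m
P_hyd = ρgQH = 998.1·9.81·0.978·21.10 = 202.0 kW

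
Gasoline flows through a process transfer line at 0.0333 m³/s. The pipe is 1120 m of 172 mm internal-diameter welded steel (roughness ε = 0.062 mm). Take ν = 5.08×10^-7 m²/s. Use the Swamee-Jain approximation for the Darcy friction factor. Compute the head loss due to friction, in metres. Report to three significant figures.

V = 4Q/(πD²) = 4·0.0333/(π·0.172²) = 1.433 m/s
Re = VD/ν = 1.433·0.172/5.08×10^-7 = 4.85×10^5 → turbulent
ε/D = 0.062/172 = 3.60×10^-4
Swamee-Jain: f = 0.01687
h_f = f(L/D)V²/(2g) = 0.01687·(1120/0.172)·1.433²/(2·9.81) = 11.50 m

h_f ≈ 11.5 m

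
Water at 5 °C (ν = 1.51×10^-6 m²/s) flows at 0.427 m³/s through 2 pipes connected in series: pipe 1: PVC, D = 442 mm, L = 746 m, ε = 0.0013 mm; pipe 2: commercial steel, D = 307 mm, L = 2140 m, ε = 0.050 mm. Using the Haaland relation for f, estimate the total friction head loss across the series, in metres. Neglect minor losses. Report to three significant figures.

Pipe 1: V = 2.783 m/s, Re = 8.15×10^5, ε/D = 2.94×10^-6, f = 0.01204, h_1 = f(L/D)V²/2g = 8.020 m
Pipe 2: V = 5.768 m/s, Re = 1.17×10^6, ε/D = 1.63×10^-4, f = 0.01404, h_2 = f(L/D)V²/2g = 166.0 m
Series → Q common, losses add: H = Σh = 174.0 m

H ≈ 174 m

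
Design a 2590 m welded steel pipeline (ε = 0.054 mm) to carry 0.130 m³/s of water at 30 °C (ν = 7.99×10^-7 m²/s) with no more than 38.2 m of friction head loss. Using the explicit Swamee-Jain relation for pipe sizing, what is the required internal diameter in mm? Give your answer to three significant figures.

Swamee-Jain (Type III): D = 0.66·[ε^1.25·(LQ²/(gh_f))^4.75 + ν·Q^9.4·(L/(gh_f))^5.2]^0.04
LQ²/(gh_f) = 0.1168; L/(gh_f) = 6.911
Term 1 = ε^1.25·(…)^4.75 = 1.72×10^-10; Term 2 = ν·Q^9.4·(…)^5.2 = 8.70×10^-11
D = 0.66·(1.72×10^-10 + 8.70×10^-11)^0.04 = 0.2730 m = 273 mm
Check: V = 2.22 m/s, Re = 7.59×10^5, f = 0.01500, h_f = 35.8 m ≈ 38.2 m ✓

D ≈ 273 mm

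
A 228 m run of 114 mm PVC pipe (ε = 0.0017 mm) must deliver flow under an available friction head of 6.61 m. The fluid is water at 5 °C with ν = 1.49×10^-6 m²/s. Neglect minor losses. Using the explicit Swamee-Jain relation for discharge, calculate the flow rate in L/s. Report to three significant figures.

Q ≈ 20.2 L/s

Swamee-Jain (Type II): Q = -0.965·√(gD⁵h_f/L)·ln[ε/(3.7D) + √(3.17ν²L/(gD³h_f))]
√(gD⁵h_f/L) = √(9.81·0.114⁵·6.61/228) = 0.002340
ε/(3.7D) = 4.03×10^-6; √(3.17ν²L/(gD³h_f)) = 1.29×10^-4
Q = -0.965·0.002340·ln(1.333×10^-4) = 0.02015 m³/s
Check: V = 1.97 m/s, Re = 1.51×10^5, f = 0.01653, h_f = 6.57 m ≈ 6.61 m ✓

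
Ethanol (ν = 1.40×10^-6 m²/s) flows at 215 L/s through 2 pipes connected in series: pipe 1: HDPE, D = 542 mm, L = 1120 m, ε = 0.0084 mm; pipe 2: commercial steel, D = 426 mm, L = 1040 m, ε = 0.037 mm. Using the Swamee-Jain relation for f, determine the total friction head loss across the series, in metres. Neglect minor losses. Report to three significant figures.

H ≈ 5.38 m

Pipe 1: V = 0.9319 m/s, Re = 3.61×10^5, ε/D = 1.55×10^-5, f = 0.01409, h_1 = f(L/D)V²/2g = 1.289 m
Pipe 2: V = 1.508 m/s, Re = 4.59×10^5, ε/D = 8.69×10^-5, f = 0.01446, h_2 = f(L/D)V²/2g = 4.094 m
Series → Q common, losses add: H = Σh = 5.383 m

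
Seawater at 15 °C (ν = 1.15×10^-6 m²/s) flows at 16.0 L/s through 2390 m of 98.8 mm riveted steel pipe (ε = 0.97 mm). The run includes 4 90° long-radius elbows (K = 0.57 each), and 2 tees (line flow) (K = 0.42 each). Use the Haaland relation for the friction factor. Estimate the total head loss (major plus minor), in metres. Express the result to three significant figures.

V = 4Q/(πD²) = 2.087 m/s; V²/2g = 0.2220 m
Re = 1.79×10^5, ε/D = 0.00982 → f = 0.03806 (Haaland)
Major: h_f = f(L/D)·V²/2g = 0.03806·24190·0.2220 = 204.4 m
Minor: ΣK = 3.12; h_m = ΣK·V²/2g = 0.6926 m
Total H_L = 204.4 + 0.6926 = 205.1 m

H_L ≈ 205 m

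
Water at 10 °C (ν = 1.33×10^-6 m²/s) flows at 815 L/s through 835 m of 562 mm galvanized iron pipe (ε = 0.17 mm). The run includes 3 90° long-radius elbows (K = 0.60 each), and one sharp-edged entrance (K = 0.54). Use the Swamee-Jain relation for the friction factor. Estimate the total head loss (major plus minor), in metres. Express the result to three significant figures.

V = 4Q/(πD²) = 3.285 m/s; V²/2g = 0.5502 m
Re = 1.39×10^6, ε/D = 3.02×10^-4 → f = 0.01558 (Swamee-Jain)
Major: h_f = f(L/D)·V²/2g = 0.01558·1486·0.5502 = 12.74 m
Minor: ΣK = 2.34; h_m = ΣK·V²/2g = 1.287 m
Total H_L = 12.74 + 1.287 = 14.03 m

H_L ≈ 14.0 m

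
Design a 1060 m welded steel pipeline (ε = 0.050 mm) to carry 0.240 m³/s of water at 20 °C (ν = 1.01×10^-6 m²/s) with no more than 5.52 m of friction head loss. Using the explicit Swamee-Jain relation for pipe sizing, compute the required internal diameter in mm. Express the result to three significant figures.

Swamee-Jain (Type III): D = 0.66·[ε^1.25·(LQ²/(gh_f))^4.75 + ν·Q^9.4·(L/(gh_f))^5.2]^0.04
LQ²/(gh_f) = 1.128; L/(gh_f) = 19.57
Term 1 = ε^1.25·(…)^4.75 = 7.44×10^-6; Term 2 = ν·Q^9.4·(…)^5.2 = 7.85×10^-6
D = 0.66·(7.44×10^-6 + 7.85×10^-6)^0.04 = 0.4236 m = 424 mm
Check: V = 1.70 m/s, Re = 7.14×10^5, f = 0.01416, h_f = 5.24 m ≈ 5.52 m ✓

D ≈ 424 mm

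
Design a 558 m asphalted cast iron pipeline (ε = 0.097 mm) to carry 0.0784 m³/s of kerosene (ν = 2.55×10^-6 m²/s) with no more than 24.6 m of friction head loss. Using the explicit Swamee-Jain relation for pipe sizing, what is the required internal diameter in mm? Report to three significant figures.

Swamee-Jain (Type III): D = 0.66·[ε^1.25·(LQ²/(gh_f))^4.75 + ν·Q^9.4·(L/(gh_f))^5.2]^0.04
LQ²/(gh_f) = 0.01421; L/(gh_f) = 2.312
Term 1 = ε^1.25·(…)^4.75 = 1.62×10^-14; Term 2 = ν·Q^9.4·(…)^5.2 = 8.06×10^-15
D = 0.66·(1.62×10^-14 + 8.06×10^-15)^0.04 = 0.1883 m = 188 mm
Check: V = 2.81 m/s, Re = 2.08×10^5, f = 0.01895, h_f = 22.7 m ≈ 24.6 m ✓

D ≈ 188 mm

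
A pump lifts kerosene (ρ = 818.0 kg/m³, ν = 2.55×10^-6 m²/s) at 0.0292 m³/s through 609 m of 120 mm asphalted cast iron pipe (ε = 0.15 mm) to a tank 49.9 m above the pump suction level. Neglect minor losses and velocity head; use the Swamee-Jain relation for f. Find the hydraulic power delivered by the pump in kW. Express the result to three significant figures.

V = 4Q/(πD²) = 2.582 m/s; Re = 1.21×10^5; ε/D = 0.00125; f = 0.02282
h_f = f(L/D)V²/2g = 39.35 m
Total head H = z + h_f = 49.9 + 39.35 = 89.25 m
P_hyd = ρgQH = 818.0·9.81·0.0292·89.25 = 20.91 kW

P_hyd ≈ 20.9 kW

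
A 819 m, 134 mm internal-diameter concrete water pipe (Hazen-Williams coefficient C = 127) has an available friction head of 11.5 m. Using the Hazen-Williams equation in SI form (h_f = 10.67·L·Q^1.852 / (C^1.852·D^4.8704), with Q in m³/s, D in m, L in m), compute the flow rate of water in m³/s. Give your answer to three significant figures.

Q ≈ 0.0179 m³/s

Rearranging: Q = [h_f·C^1.852·D^4.8704 / (10.67·L)]^(1/1.852)
Q = [11.5·127^1.852·0.134^4.8704 / (10.67·819)]^0.540 = 0.01790 m³/s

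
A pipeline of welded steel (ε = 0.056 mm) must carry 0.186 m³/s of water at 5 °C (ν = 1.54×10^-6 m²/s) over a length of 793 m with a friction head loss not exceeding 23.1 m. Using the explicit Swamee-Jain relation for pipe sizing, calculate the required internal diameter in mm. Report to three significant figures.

Swamee-Jain (Type III): D = 0.66·[ε^1.25·(LQ²/(gh_f))^4.75 + ν·Q^9.4·(L/(gh_f))^5.2]^0.04
LQ²/(gh_f) = 0.1211; L/(gh_f) = 3.499
Term 1 = ε^1.25·(…)^4.75 = 2.14×10^-10; Term 2 = ν·Q^9.4·(…)^5.2 = 1.41×10^-10
D = 0.66·(2.14×10^-10 + 1.41×10^-10)^0.04 = 0.2764 m = 276 mm
Check: V = 3.10 m/s, Re = 5.56×10^5, f = 0.01540, h_f = 21.6 m ≈ 23.1 m ✓

D ≈ 276 mm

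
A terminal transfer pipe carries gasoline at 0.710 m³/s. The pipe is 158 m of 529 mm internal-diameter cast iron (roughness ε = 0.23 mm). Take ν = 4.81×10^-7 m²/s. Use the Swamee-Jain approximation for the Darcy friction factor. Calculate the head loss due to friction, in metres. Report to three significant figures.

V = 4Q/(πD²) = 4·0.710/(π·0.529²) = 3.230 m/s
Re = VD/ν = 3.230·0.529/4.81×10^-7 = 3.55×10^6 → turbulent
ε/D = 0.23/529 = 4.35×10^-4
Swamee-Jain: f = 0.01640
h_f = f(L/D)V²/(2g) = 0.01640·(158/0.529)·3.230²/(2·9.81) = 2.606 m

h_f ≈ 2.61 m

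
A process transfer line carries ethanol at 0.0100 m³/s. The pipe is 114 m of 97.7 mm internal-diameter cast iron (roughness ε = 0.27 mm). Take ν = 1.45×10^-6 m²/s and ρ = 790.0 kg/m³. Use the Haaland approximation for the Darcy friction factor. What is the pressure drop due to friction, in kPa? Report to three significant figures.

Δp ≈ 22.1 kPa

V = 4Q/(πD²) = 4·0.0100/(π·0.0977²) = 1.334 m/s
Re = VD/ν = 1.334·0.0977/1.45×10^-6 = 8.99×10^4 → turbulent
ε/D = 0.27/97.7 = 0.00276
Haaland: f = 0.02699
h_f = f(L/D)V²/(2g) = 0.02699·(114/0.0977)·1.334²/(2·9.81) = 2.856 m
Δp = ρg·h_f = 790.0·9.81·2.856 = 22.13 kPa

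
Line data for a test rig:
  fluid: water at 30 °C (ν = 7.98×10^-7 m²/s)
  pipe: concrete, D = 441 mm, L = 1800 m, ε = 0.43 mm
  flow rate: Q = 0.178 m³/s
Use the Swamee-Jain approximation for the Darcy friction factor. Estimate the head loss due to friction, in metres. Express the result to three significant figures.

h_f ≈ 5.68 m

V = 4Q/(πD²) = 4·0.178/(π·0.441²) = 1.165 m/s
Re = VD/ν = 1.165·0.441/7.98×10^-7 = 6.44×10^5 → turbulent
ε/D = 0.43/441 = 9.75×10^-4
Swamee-Jain: f = 0.02010
h_f = f(L/D)V²/(2g) = 0.02010·(1800/0.441)·1.165²/(2·9.81) = 5.679 m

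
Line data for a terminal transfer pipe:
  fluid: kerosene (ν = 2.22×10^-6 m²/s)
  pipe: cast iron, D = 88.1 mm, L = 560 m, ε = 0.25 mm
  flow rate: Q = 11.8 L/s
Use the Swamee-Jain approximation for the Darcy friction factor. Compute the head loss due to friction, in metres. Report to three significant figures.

h_f ≈ 33.7 m

V = 4Q/(πD²) = 4·0.0118/(π·0.0881²) = 1.936 m/s
Re = VD/ν = 1.936·0.0881/2.22×10^-6 = 7.68×10^4 → turbulent
ε/D = 0.25/88.1 = 0.00284
Swamee-Jain: f = 0.02775
h_f = f(L/D)V²/(2g) = 0.02775·(560/0.0881)·1.936²/(2·9.81) = 33.69 m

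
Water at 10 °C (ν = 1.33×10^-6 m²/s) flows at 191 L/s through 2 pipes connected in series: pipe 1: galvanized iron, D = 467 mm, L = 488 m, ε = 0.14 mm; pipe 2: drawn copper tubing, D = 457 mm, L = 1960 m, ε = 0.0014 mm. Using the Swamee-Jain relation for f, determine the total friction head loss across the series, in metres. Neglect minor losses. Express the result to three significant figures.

Pipe 1: V = 1.115 m/s, Re = 3.92×10^5, ε/D = 3.00×10^-4, f = 0.01667, h_1 = f(L/D)V²/2g = 1.104 m
Pipe 2: V = 1.164 m/s, Re = 4.00×10^5, ε/D = 3.06×10^-6, f = 0.01367, h_2 = f(L/D)V²/2g = 4.052 m
Series → Q common, losses add: H = Σh = 5.156 m

H ≈ 5.16 m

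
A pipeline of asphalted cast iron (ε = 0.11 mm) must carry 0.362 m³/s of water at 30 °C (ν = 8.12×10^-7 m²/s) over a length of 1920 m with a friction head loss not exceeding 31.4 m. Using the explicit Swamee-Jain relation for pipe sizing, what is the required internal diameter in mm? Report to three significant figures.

Swamee-Jain (Type III): D = 0.66·[ε^1.25·(LQ²/(gh_f))^4.75 + ν·Q^9.4·(L/(gh_f))^5.2]^0.04
LQ²/(gh_f) = 0.8168; L/(gh_f) = 6.233
Term 1 = ε^1.25·(…)^4.75 = 4.31×10^-6; Term 2 = ν·Q^9.4·(…)^5.2 = 7.83×10^-7
D = 0.66·(4.31×10^-6 + 7.83×10^-7)^0.04 = 0.4053 m = 405 mm
Check: V = 2.81 m/s, Re = 1.40×10^6, f = 0.01528, h_f = 29.0 m ≈ 31.4 m ✓

D ≈ 405 mm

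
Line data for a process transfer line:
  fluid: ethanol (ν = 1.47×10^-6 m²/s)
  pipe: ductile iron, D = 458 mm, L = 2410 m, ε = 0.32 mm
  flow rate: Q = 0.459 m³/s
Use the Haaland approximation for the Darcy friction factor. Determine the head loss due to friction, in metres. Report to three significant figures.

h_f ≈ 38.4 m

V = 4Q/(πD²) = 4·0.459/(π·0.458²) = 2.786 m/s
Re = VD/ν = 2.786·0.458/1.47×10^-6 = 8.68×10^5 → turbulent
ε/D = 0.32/458 = 6.99×10^-4
Haaland: f = 0.01846
h_f = f(L/D)V²/(2g) = 0.01846·(2410/0.458)·2.786²/(2·9.81) = 38.43 m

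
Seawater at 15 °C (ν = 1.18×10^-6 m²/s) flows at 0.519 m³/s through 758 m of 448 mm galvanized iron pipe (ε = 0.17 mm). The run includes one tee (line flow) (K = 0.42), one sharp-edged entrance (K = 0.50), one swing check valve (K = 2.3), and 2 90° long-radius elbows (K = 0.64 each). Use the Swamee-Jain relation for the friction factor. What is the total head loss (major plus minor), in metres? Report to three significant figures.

V = 4Q/(πD²) = 3.292 m/s; V²/2g = 0.5525 m
Re = 1.25×10^6, ε/D = 3.79×10^-4 → f = 0.01630 (Swamee-Jain)
Major: h_f = f(L/D)·V²/2g = 0.01630·1692·0.5525 = 15.24 m
Minor: ΣK = 4.50; h_m = ΣK·V²/2g = 2.486 m
Total H_L = 15.24 + 2.486 = 17.72 m

H_L ≈ 17.7 m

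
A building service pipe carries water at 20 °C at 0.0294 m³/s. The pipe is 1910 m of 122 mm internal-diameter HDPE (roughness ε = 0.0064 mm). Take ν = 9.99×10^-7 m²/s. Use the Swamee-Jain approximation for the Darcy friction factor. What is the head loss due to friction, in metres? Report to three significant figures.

h_f ≈ 75.2 m

V = 4Q/(πD²) = 4·0.0294/(π·0.122²) = 2.515 m/s
Re = VD/ν = 2.515·0.122/9.99×10^-7 = 3.07×10^5 → turbulent
ε/D = 0.0064/122 = 5.25×10^-5
Swamee-Jain: f = 0.01491
h_f = f(L/D)V²/(2g) = 0.01491·(1910/0.122)·2.515²/(2·9.81) = 75.23 m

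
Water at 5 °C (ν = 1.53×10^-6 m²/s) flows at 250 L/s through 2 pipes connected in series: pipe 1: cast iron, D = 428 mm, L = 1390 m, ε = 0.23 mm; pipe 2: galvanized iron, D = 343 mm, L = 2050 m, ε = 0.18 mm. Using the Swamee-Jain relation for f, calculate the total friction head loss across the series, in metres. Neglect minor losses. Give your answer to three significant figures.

H ≈ 48.6 m

Pipe 1: V = 1.738 m/s, Re = 4.86×10^5, ε/D = 5.37×10^-4, f = 0.01803, h_1 = f(L/D)V²/2g = 9.012 m
Pipe 2: V = 2.706 m/s, Re = 6.07×10^5, ε/D = 5.25×10^-4, f = 0.01777, h_2 = f(L/D)V²/2g = 39.63 m
Series → Q common, losses add: H = Σh = 48.65 m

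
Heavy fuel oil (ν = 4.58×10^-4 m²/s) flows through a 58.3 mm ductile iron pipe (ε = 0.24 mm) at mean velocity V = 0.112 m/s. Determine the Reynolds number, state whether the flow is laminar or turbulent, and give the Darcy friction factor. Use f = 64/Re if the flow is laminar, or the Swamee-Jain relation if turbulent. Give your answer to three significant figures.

Re = VD/ν = 0.1120·0.0583/4.58×10^-4 = 14.3
Re < 2300 → laminar → f = 64/Re = 4.489

Re ≈ 14.3; laminar; f = 64/Re ≈ 4.49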